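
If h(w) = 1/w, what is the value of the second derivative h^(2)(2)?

1/4

Apply the Taylor formula c_k = f^(k)(a)/k!.
From the series, [(w - 2)^2] h = 1/8; multiply by 2! = 2 to get 1/4.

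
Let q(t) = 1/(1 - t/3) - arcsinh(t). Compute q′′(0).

2/9

Add the two expansions coefficient-wise.
The coefficient of t^2 in the expansion is 1/9, so q′′(0) = 2! * (1/9) = 2/9.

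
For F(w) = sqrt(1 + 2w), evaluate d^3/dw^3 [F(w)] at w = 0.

From the series, [w^3] F = 1/2; multiply by 3! = 6 to get 3.

3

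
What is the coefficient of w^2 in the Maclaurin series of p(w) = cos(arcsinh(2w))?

Compose series: expand the inner function first, then feed it into the outer expansion.
p(0) = 1
p′(0) = 0
p′′(0) = -4
So c_2 = p′′(0)/2! = -2.

-2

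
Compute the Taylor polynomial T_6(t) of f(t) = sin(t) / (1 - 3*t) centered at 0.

9541*t^6/40 + 9541*t^5/120 + 53*t^4/2 + 53*t^3/6 + 3*t^2 + t

Use 1/(1 - r) = Σ r^k on the denominator, then take the Cauchy product.
f(0) = 0
f′(0) = 1
f′′(0) = 6
f′′′(0) = 53
f^(4)(0) = 636
f^(5)(0) = 9541
f^(6)(0) = 171738
The Taylor polynomial is Σ f^(k)(0)/k! · t^k.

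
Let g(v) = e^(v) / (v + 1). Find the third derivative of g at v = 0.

-2

Use 1/(1 - r) = Σ r^k on the denominator, then take the Cauchy product.
The coefficient of v^3 in the expansion is -1/3, so g′′′(0) = 3! * (-1/3) = -2.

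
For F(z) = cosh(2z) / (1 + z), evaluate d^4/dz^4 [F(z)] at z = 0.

88

Multiply the two series term by term and collect like powers.
The coefficient of z^4 in the expansion is 11/3, so F^(4)(0) = 4! * (11/3) = 88.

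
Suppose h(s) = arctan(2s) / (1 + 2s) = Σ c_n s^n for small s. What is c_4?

-32/3

Write out both Maclaurin series and multiply, keeping only the needed powers.
[s^0] = 0;  [s^1] = 2;  [s^2] = -4;  [s^3] = 16/3;  [s^4] = -32/3.
So c_4 = h^(4)(0)/4! = -32/3.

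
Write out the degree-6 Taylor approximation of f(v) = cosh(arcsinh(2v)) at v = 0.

Let u equal the inner series; expand the outer function in u and truncate.
f(0) = 1
f′(0) = 0
f′′(0) = 4
f′′′(0) = 0
f^(4)(0) = -48
f^(5)(0) = 0
f^(6)(0) = 2880
Then c_k = f^(k)(0)/k! gives each Taylor coefficient.

4*v^6 - 2*v^4 + 2*v^2 + 1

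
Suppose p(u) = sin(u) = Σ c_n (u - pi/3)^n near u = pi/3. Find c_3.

p(pi/3) = sqrt(3)/2
p′(pi/3) = 1/2
p′′(pi/3) = -sqrt(3)/2
p′′′(pi/3) = -1/2
So c_3 = p′′′(pi/3)/3! = -1/12.

-1/12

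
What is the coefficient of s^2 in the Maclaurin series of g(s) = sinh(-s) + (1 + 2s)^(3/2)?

Add the two expansions coefficient-wise.

3/2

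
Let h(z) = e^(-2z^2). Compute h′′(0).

-4

Compute the successive derivatives at the expansion point and divide by k!.
The coefficient of z^2 in the expansion is -2, so h′′(0) = 2! * (-2) = -4.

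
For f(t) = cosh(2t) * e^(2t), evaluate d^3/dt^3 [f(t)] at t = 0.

32

Multiply the two series term by term and collect like powers.
The coefficient of t^3 in the expansion is 16/3, so f′′′(0) = 3! * (16/3) = 32.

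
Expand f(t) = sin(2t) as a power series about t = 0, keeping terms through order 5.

Differentiate repeatedly and evaluate at the center.

4*t^5/15 - 4*t^3/3 + 2*t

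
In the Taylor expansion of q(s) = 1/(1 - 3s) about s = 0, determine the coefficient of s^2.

9

Apply the Taylor formula c_k = f^(k)(a)/k!.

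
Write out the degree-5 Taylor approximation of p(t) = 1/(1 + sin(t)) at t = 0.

Let u equal the inner series; expand the outer function in u and truncate.
p(0) = 1
p′(0) = -1
p′′(0) = 2
p′′′(0) = -5
p^(4)(0) = 16
p^(5)(0) = -61

-61*t^5/120 + 2*t^4/3 - 5*t^3/6 + t^2 - t + 1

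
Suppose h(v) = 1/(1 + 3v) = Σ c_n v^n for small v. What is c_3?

h(0) = 1
h′(0) = -3
h′′(0) = 18
h′′′(0) = -162
So c_3 = h′′′(0)/3! = -27.

-27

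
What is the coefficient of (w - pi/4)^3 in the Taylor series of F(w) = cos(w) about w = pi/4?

sqrt(2)/12

Compute the successive derivatives at the expansion point and divide by k!.
F(pi/4) = sqrt(2)/2
F′(pi/4) = -sqrt(2)/2
F′′(pi/4) = -sqrt(2)/2
F′′′(pi/4) = sqrt(2)/2
So c_3 = F′′′(pi/4)/3! = sqrt(2)/12.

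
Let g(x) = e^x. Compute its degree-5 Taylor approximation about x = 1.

g(1) = e
g′(1) = e
g′′(1) = e
g′′′(1) = e
g^(4)(1) = e
g^(5)(1) = e

e*(x - 1)^5/120 + e*(x - 1)^4/24 + e*(x - 1)^3/6 + e*(x - 1)^2/2 + e*(x - 1) + e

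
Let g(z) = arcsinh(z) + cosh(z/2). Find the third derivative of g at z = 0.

Expand each term separately and add.
From the series, [z^3] g = -1/6; multiply by 3! = 6 to get -1.

-1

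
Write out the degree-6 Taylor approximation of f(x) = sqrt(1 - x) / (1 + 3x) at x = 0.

861975*x^6/1024 - 71833*x^5/256 + 11971*x^4/128 - 499*x^3/16 + 83*x^2/8 - 7*x/2 + 1

Expand each factor separately, then convolve coefficients.
f(0) = 1
f′(0) = -7/2
f′′(0) = 83/4
f′′′(0) = -1497/8
f^(4)(0) = 35913/16
f^(5)(0) = -1077495/32
f^(6)(0) = 38788875/64
Then c_k = f^(k)(0)/k! gives each Taylor coefficient.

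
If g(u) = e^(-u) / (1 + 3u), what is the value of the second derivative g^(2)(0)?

Take the Cauchy product of the two expansions.
The coefficient of u^2 in the expansion is 25/2, so g′′(0) = 2! * (25/2) = 25.

25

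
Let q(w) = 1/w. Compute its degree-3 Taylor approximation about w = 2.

-(w - 2)^3/16 + (w - 2)^2/8 - (w - 2)/4 + 1/2

[(w - 2)^0] = 1/2;  [(w - 2)^1] = -1/4;  [(w - 2)^2] = 1/8;  [(w - 2)^3] = -1/16.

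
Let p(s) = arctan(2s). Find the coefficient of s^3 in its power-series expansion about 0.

-8/3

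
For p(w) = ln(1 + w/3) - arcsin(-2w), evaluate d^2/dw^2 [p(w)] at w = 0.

-1/9

Combine the two series term by term.
The coefficient of w^2 in the expansion is -1/18, so p′′(0) = 2! * (-1/18) = -1/9.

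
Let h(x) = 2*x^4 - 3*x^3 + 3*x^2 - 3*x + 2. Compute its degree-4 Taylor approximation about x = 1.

[(x - 1)^0] = 1;  [(x - 1)^1] = 2;  [(x - 1)^2] = 6;  [(x - 1)^3] = 5;  [(x - 1)^4] = 2.

2*(x - 1)^4 + 5*(x - 1)^3 + 6*(x - 1)^2 + 2*(x - 1) + 1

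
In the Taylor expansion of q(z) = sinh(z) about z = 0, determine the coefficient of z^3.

1/6

q(0) = 0
q′(0) = 1
q′′(0) = 0
q′′′(0) = 1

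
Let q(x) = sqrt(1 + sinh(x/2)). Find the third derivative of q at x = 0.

Substitute the inner expansion into the outer series and collect powers.
From the series, [x^3] q = 7/384; multiply by 3! = 6 to get 7/64.

7/64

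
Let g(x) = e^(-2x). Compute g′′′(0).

-8

Differentiate repeatedly and evaluate at the center.
From the series, [x^3] g = -4/3; multiply by 3! = 6 to get -8.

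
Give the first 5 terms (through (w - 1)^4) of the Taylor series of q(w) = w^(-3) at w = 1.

15*(w - 1)^4 - 10*(w - 1)^3 + 6*(w - 1)^2 - 3*(w - 1) + 1

[(w - 1)^0] = 1;  [(w - 1)^1] = -3;  [(w - 1)^2] = 6;  [(w - 1)^3] = -10;  [(w - 1)^4] = 15.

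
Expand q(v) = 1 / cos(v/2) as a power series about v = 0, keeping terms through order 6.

Write the quotient as an unknown series and match coefficients against numerator = denominator · series.
q(0) = 1
q′(0) = 0
q′′(0) = 1/4
q′′′(0) = 0
q^(4)(0) = 5/16
q^(5)(0) = 0
q^(6)(0) = 61/64
Then c_k = q^(k)(0)/k! gives each Taylor coefficient.

61*v^6/46080 + 5*v^4/384 + v^2/8 + 1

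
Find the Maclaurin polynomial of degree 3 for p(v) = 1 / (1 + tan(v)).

Expand as Σ (-1)^k u^k with u equal to the inner function's series.
[v^0] = 1;  [v^1] = -1;  [v^2] = 1;  [v^3] = -4/3.

-4*v^3/3 + v^2 - v + 1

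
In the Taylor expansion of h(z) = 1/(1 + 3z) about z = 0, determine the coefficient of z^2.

9

Use the known series and substitute for the argument.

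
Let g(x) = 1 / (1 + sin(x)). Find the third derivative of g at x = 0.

-5

Use the geometric series for the reciprocal, then substitute.
From the series, [x^3] g = -5/6; multiply by 3! = 6 to get -5.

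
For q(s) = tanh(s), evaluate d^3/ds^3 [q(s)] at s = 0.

-2

The coefficient of s^3 in the expansion is -1/3, so q′′′(0) = 3! * (-1/3) = -2.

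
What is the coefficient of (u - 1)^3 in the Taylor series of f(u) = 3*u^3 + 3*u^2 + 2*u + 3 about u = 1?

Apply the Taylor formula c_k = f^(k)(a)/k!.
f(1) = 11
f′(1) = 17
f′′(1) = 24
f′′′(1) = 18
Then c_k = f^(k)(1)/k! gives each Taylor coefficient.

3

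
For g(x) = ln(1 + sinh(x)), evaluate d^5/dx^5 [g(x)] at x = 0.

Compose series: expand the inner function first, then feed it into the outer expansion.
The coefficient of x^5 in the expansion is 3/8, so g^(5)(0) = 5! * (3/8) = 45.

45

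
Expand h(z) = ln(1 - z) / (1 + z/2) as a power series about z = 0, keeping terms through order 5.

Write out both Maclaurin series and multiply, keeping only the needed powers.
h(0) = 0
h′(0) = -1
h′′(0) = 0
h′′′(0) = -2
h^(4)(0) = -2
h^(5)(0) = -19
The Taylor polynomial is Σ h^(k)(0)/k! · z^k.

-19*z^5/120 - z^4/12 - z^3/3 - z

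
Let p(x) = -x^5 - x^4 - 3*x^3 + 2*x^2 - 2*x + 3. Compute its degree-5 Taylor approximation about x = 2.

-(x - 2)^5 - 11*(x - 2)^4 - 51*(x - 2)^3 - 120*(x - 2)^2 - 142*(x - 2) - 65

Differentiate repeatedly and evaluate at the center.
[(x - 2)^0] = -65;  [(x - 2)^1] = -142;  [(x - 2)^2] = -120;  [(x - 2)^3] = -51;  [(x - 2)^4] = -11;  [(x - 2)^5] = -1.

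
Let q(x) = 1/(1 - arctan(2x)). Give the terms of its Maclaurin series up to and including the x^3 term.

Let u equal the inner series; expand the outer function in u and truncate.
q(0) = 1
q′(0) = 2
q′′(0) = 8
q′′′(0) = 32
Dividing each by k! gives the coefficients c_0, ..., c_3.

16*x^3/3 + 4*x^2 + 2*x + 1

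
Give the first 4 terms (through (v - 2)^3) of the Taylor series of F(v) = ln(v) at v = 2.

(v - 2)^3/24 - (v - 2)^2/8 + (v - 2)/2 + ln(2)

F(2) = ln(2)
F′(2) = 1/2
F′′(2) = -1/4
F′′′(2) = 1/4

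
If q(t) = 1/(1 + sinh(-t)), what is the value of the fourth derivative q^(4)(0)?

Substitute the inner expansion into the outer series and collect powers.
The coefficient of t^4 in the expansion is 4/3, so q^(4)(0) = 4! * (4/3) = 32.

32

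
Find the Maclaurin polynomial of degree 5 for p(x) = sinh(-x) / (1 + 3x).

-9901*x^5/120 + 55*x^4/2 - 55*x^3/6 + 3*x^2 - x

Write out both Maclaurin series and multiply, keeping only the needed powers.
[x^0] = 0;  [x^1] = -1;  [x^2] = 3;  [x^3] = -55/6;  [x^4] = 55/2;  [x^5] = -9901/120.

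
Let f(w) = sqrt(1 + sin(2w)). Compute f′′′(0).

-1

Substitute the inner expansion into the outer series and collect powers.
From the series, [w^3] f = -1/6; multiply by 3! = 6 to get -1.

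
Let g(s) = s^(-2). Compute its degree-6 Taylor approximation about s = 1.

7*(s - 1)^6 - 6*(s - 1)^5 + 5*(s - 1)^4 - 4*(s - 1)^3 + 3*(s - 1)^2 - 2*(s - 1) + 1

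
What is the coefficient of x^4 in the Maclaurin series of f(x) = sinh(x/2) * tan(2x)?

Take the Cauchy product of the two expansions.
f(0) = 0
f′(0) = 0
f′′(0) = 2
f′′′(0) = 0
f^(4)(0) = 33
So c_4 = f^(4)(0)/4! = 11/8.

11/8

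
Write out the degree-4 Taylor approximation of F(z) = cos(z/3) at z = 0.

Differentiate repeatedly and evaluate at the center.
[z^0] = 1;  [z^1] = 0;  [z^2] = -1/18;  [z^3] = 0;  [z^4] = 1/1944.

z^4/1944 - z^2/18 + 1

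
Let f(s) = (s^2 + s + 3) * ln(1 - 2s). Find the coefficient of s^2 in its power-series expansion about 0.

Multiply each power in the prefactor through the base expansion.
f(0) = 0
f′(0) = -6
f′′(0) = -16
Then c_k = f^(k)(0)/k! gives each Taylor coefficient.

-8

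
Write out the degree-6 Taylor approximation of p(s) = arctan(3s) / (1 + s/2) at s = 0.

Expand each factor separately, then convolve coefficients.
p(0) = 0
p′(0) = 3
p′′(0) = -3
p′′′(0) = -99/2
p^(4)(0) = 99
p^(5)(0) = 11169/2
p^(6)(0) = -33507/2

-3723*s^6/160 + 3723*s^5/80 + 33*s^4/8 - 33*s^3/4 - 3*s^2/2 + 3*s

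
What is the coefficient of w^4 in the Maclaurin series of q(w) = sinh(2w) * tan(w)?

Write out both Maclaurin series and multiply, keeping only the needed powers.
q(0) = 0
q′(0) = 0
q′′(0) = 4
q′′′(0) = 0
q^(4)(0) = 48
The Taylor polynomial is Σ q^(k)(0)/k! · w^k.

2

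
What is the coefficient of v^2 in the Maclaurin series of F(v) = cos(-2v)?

-2

F(0) = 1
F′(0) = 0
F′′(0) = -4
So c_2 = F′′(0)/2! = -2.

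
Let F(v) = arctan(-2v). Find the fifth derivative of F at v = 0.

The coefficient of v^5 in the expansion is -32/5, so F^(5)(0) = 5! * (-32/5) = -768.

-768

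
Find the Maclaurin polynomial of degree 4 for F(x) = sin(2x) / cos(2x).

Invert the denominator's series and multiply.
F(0) = 0
F′(0) = 2
F′′(0) = 0
F′′′(0) = 16
F^(4)(0) = 0
Then c_k = F^(k)(0)/k! gives each Taylor coefficient.

8*x^3/3 + 2*x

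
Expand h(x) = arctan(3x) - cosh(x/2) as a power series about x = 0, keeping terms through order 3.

Add the two expansions coefficient-wise.
[x^0] = -1;  [x^1] = 3;  [x^2] = -1/8;  [x^3] = -9.

-9*x^3 - x^2/8 + 3*x - 1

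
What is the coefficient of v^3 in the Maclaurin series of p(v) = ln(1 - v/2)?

-1/24

p(0) = 0
p′(0) = -1/2
p′′(0) = -1/4
p′′′(0) = -1/4
So c_3 = p′′′(0)/3! = -1/24.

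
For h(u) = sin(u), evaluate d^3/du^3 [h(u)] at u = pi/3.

Use the known series and substitute for the argument.
The coefficient of (u - pi/3)^3 in the expansion is -1/12, so h′′′(pi/3) = 3! * (-1/12) = -1/2.

-1/2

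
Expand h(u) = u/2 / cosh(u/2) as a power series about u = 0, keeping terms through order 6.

5*u^5/768 - u^3/16 + u/2

Write the quotient as an unknown series and match coefficients against numerator = denominator · series.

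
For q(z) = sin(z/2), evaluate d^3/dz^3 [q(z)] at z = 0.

Use the known series and substitute for the argument.
From the series, [z^3] q = -1/48; multiply by 3! = 6 to get -1/8.

-1/8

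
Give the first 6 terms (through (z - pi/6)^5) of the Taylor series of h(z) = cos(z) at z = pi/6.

Compute the successive derivatives at the expansion point and divide by k!.
[(z - pi/6)^0] = sqrt(3)/2;  [(z - pi/6)^1] = -1/2;  [(z - pi/6)^2] = -sqrt(3)/4;  [(z - pi/6)^3] = 1/12;  [(z - pi/6)^4] = sqrt(3)/48;  [(z - pi/6)^5] = -1/240.

-(z - pi/6)^5/240 + sqrt(3)*(z - pi/6)^4/48 + (z - pi/6)^3/12 - sqrt(3)*(z - pi/6)^2/4 - (z - pi/6)/2 + sqrt(3)/2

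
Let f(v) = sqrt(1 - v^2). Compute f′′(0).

-1

From the series, [v^2] f = -1/2; multiply by 2! = 2 to get -1.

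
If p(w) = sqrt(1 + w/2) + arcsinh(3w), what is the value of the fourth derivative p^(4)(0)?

Add the two expansions coefficient-wise.
The coefficient of w^4 in the expansion is -5/2048, so p^(4)(0) = 4! * (-5/2048) = -15/256.

-15/256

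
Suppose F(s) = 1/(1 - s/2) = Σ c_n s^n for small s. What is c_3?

1/8

F(0) = 1
F′(0) = 1/2
F′′(0) = 1/2
F′′′(0) = 3/4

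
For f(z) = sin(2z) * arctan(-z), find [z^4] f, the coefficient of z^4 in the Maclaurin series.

Expand each factor separately, then convolve coefficients.
f(0) = 0
f′(0) = 0
f′′(0) = -4
f′′′(0) = 0
f^(4)(0) = 48
The Taylor polynomial is Σ f^(k)(0)/k! · z^k.

2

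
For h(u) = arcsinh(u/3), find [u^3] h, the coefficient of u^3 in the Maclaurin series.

-1/162

Use the known series and substitute for the argument.
So c_3 = h′′′(0)/3! = -1/162.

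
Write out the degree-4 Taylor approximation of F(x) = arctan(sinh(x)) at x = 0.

Substitute the inner expansion into the outer series and collect powers.
[x^0] = 0;  [x^1] = 1;  [x^2] = 0;  [x^3] = -1/6;  [x^4] = 0.

-x^3/6 + x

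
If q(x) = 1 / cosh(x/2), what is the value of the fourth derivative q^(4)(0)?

Divide the numerator series by the denominator series (power-series long division).
From the series, [x^4] q = 5/384; multiply by 4! = 24 to get 5/16.

5/16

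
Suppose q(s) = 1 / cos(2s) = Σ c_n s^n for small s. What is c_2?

2

Invert the denominator's series and multiply.
q(0) = 1
q′(0) = 0
q′′(0) = 4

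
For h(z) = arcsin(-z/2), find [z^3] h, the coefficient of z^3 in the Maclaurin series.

-1/48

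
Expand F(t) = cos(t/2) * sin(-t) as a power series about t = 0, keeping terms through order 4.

7*t^3/24 - t

Take the Cauchy product of the two expansions.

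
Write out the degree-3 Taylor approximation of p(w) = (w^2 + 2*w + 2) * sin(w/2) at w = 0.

Multiply each power in the prefactor through the base expansion.
[w^0] = 0;  [w^1] = 1;  [w^2] = 1;  [w^3] = 11/24.

11*w^3/24 + w^2 + w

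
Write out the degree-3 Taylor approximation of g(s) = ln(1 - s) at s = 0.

Use the known series and substitute for the argument.
[s^0] = 0;  [s^1] = -1;  [s^2] = -1/2;  [s^3] = -1/3.

-s^3/3 - s^2/2 - s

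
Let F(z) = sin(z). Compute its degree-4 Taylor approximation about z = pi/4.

sqrt(2)*(z - pi/4)^4/48 - sqrt(2)*(z - pi/4)^3/12 - sqrt(2)*(z - pi/4)^2/4 + sqrt(2)*(z - pi/4)/2 + sqrt(2)/2

F(pi/4) = sqrt(2)/2
F′(pi/4) = sqrt(2)/2
F′′(pi/4) = -sqrt(2)/2
F′′′(pi/4) = -sqrt(2)/2
F^(4)(pi/4) = sqrt(2)/2
Dividing each by k! gives the coefficients c_0, ..., c_4.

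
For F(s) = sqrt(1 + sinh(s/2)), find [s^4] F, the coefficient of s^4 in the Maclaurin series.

Substitute the inner expansion into the outer series and collect powers.
[s^0] = 1;  [s^1] = 1/4;  [s^2] = -1/32;  [s^3] = 7/384;  [s^4] = -31/6144.

-31/6144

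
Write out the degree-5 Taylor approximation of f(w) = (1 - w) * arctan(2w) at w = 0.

32*w^5/5 + 8*w^4/3 - 8*w^3/3 - 2*w^2 + 2*w

Distribute the polynomial across the series and collect like powers.
f(0) = 0
f′(0) = 2
f′′(0) = -4
f′′′(0) = -16
f^(4)(0) = 64
f^(5)(0) = 768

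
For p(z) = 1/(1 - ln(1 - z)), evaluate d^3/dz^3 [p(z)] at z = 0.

Compose series: expand the inner function first, then feed it into the outer expansion.
The coefficient of z^3 in the expansion is -1/3, so p′′′(0) = 3! * (-1/3) = -2.

-2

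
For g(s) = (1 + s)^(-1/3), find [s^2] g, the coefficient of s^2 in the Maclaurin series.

g(0) = 1
g′(0) = -1/3
g′′(0) = 4/9
So c_2 = g′′(0)/2! = 2/9.

2/9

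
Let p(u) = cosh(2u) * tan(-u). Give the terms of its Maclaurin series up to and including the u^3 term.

Take the Cauchy product of the two expansions.
p(0) = 0
p′(0) = -1
p′′(0) = 0
p′′′(0) = -14
The Taylor polynomial is Σ p^(k)(0)/k! · u^k.

-7*u^3/3 - u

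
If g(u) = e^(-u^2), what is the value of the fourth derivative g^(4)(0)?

Apply the Taylor formula c_k = f^(k)(a)/k!.
From the series, [u^4] g = 1/2; multiply by 4! = 24 to get 12.

12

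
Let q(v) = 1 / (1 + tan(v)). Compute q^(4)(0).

40

Use the geometric series for the reciprocal, then substitute.
From the series, [v^4] q = 5/3; multiply by 4! = 24 to get 40.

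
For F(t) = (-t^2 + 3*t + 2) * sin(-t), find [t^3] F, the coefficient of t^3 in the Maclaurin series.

4/3

Distribute the polynomial across the series and collect like powers.
F(0) = 0
F′(0) = -2
F′′(0) = -6
F′′′(0) = 8
So c_3 = F′′′(0)/3! = 4/3.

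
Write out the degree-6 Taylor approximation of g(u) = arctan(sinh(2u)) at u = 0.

4*u^5/3 - 4*u^3/3 + 2*u

Compose series: expand the inner function first, then feed it into the outer expansion.
g(0) = 0
g′(0) = 2
g′′(0) = 0
g′′′(0) = -8
g^(4)(0) = 0
g^(5)(0) = 160
g^(6)(0) = 0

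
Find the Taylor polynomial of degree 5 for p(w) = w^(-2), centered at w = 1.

Use the known series and substitute for the argument.
[(w - 1)^0] = 1;  [(w - 1)^1] = -2;  [(w - 1)^2] = 3;  [(w - 1)^3] = -4;  [(w - 1)^4] = 5;  [(w - 1)^5] = -6.

-6*(w - 1)^5 + 5*(w - 1)^4 - 4*(w - 1)^3 + 3*(w - 1)^2 - 2*(w - 1) + 1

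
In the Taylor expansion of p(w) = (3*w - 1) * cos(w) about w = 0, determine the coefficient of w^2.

Distribute the polynomial across the series and collect like powers.
p(0) = -1
p′(0) = 3
p′′(0) = 1

1/2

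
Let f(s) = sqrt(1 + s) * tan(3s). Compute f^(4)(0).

Take the Cauchy product of the two expansions.
From the series, [s^4] f = 75/16; multiply by 4! = 24 to get 225/2.

225/2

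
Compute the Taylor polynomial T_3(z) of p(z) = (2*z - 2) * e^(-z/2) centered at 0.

7*z^3/24 - 5*z^2/4 + 3*z - 2

Distribute the polynomial across the series and collect like powers.
p(0) = -2
p′(0) = 3
p′′(0) = -5/2
p′′′(0) = 7/4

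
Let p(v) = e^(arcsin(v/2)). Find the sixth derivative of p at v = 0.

Let u equal the inner series; expand the outer function in u and truncate.
The coefficient of v^6 in the expansion is 17/9216, so p^(6)(0) = 6! * (17/9216) = 85/64.

85/64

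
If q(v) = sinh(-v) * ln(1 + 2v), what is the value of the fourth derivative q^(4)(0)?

-72

Expand each factor separately, then convolve coefficients.
The coefficient of v^4 in the expansion is -3, so q^(4)(0) = 4! * (-3) = -72.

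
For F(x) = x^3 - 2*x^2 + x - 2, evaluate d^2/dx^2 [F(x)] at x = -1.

-10

The coefficient of (x + 1)^2 in the expansion is -5, so F′′(-1) = 2! * (-5) = -10.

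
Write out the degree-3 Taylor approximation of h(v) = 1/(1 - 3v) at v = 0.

27*v^3 + 9*v^2 + 3*v + 1

Apply the Taylor formula c_k = f^(k)(a)/k!.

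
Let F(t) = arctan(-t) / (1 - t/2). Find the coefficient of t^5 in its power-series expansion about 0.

-43/240

Multiply the two series term by term and collect like powers.
F(0) = 0
F′(0) = -1
F′′(0) = -1
F′′′(0) = 1/2
F^(4)(0) = 1
F^(5)(0) = -43/2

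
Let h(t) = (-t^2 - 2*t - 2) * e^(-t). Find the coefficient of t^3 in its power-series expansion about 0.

Shift and add copies of the series according to the polynomial's terms.
[t^0] = -2;  [t^1] = 0;  [t^2] = 0;  [t^3] = 1/3.
So c_3 = h′′′(0)/3! = 1/3.

1/3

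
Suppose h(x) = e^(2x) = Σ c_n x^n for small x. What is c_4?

2/3

[x^0] = 1;  [x^1] = 2;  [x^2] = 2;  [x^3] = 4/3;  [x^4] = 2/3.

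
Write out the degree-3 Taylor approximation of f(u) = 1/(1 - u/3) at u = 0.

u^3/27 + u^2/9 + u/3 + 1

Apply the Taylor formula c_k = f^(k)(a)/k!.
[u^0] = 1;  [u^1] = 1/3;  [u^2] = 1/9;  [u^3] = 1/27.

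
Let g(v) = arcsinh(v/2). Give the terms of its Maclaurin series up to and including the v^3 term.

Differentiate repeatedly and evaluate at the center.
g(0) = 0
g′(0) = 1/2
g′′(0) = 0
g′′′(0) = -1/8

-v^3/48 + v/2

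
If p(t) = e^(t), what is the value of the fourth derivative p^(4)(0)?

1

From the series, [t^4] p = 1/24; multiply by 4! = 24 to get 1.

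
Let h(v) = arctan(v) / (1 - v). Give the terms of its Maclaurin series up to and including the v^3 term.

2*v^3/3 + v^2 + v

Expand each factor separately, then convolve coefficients.
[v^0] = 0;  [v^1] = 1;  [v^2] = 1;  [v^3] = 2/3.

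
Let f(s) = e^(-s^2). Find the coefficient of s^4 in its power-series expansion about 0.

Compute the successive derivatives at the expansion point and divide by k!.
[s^0] = 1;  [s^1] = 0;  [s^2] = -1;  [s^3] = 0;  [s^4] = 1/2.

1/2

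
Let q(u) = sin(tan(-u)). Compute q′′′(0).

Substitute the inner expansion into the outer series and collect powers.
From the series, [u^3] q = -1/6; multiply by 3! = 6 to get -1.

-1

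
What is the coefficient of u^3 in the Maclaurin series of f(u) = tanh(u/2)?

-1/24

f(0) = 0
f′(0) = 1/2
f′′(0) = 0
f′′′(0) = -1/4
Then c_k = f^(k)(0)/k! gives each Taylor coefficient.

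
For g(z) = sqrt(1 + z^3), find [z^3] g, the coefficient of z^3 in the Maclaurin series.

1/2

[z^0] = 1;  [z^1] = 0;  [z^2] = 0;  [z^3] = 1/2.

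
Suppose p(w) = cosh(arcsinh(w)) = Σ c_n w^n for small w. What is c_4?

Let u equal the inner series; expand the outer function in u and truncate.
p(0) = 1
p′(0) = 0
p′′(0) = 1
p′′′(0) = 0
p^(4)(0) = -3
So c_4 = p^(4)(0)/4! = -1/8.

-1/8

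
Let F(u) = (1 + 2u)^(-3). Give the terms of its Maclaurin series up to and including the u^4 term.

240*u^4 - 80*u^3 + 24*u^2 - 6*u + 1

F(0) = 1
F′(0) = -6
F′′(0) = 48
F′′′(0) = -480
F^(4)(0) = 5760
Dividing each by k! gives the coefficients c_0, ..., c_4.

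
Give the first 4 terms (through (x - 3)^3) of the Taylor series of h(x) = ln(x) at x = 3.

Compute the successive derivatives at the expansion point and divide by k!.
h(3) = ln(3)
h′(3) = 1/3
h′′(3) = -1/9
h′′′(3) = 2/27
Then c_k = h^(k)(3)/k! gives each Taylor coefficient.

(x - 3)^3/81 - (x - 3)^2/18 + (x - 3)/3 + ln(3)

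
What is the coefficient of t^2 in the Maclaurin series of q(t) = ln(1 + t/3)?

-1/18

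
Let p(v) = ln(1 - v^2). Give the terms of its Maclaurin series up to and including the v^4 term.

Differentiate repeatedly and evaluate at the center.

-v^4/2 - v^2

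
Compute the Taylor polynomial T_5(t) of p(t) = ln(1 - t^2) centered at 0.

-t^4/2 - t^2

Differentiate repeatedly and evaluate at the center.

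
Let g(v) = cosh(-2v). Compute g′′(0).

From the series, [v^2] g = 2; multiply by 2! = 2 to get 4.

4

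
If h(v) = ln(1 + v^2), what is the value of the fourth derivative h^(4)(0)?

-12

The coefficient of v^4 in the expansion is -1/2, so h^(4)(0) = 4! * (-1/2) = -12.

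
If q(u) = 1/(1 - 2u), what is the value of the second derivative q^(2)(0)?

From the series, [u^2] q = 4; multiply by 2! = 2 to get 8.

8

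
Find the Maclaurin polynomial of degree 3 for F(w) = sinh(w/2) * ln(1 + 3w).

Multiply the two series term by term and collect like powers.
F(0) = 0
F′(0) = 0
F′′(0) = 3
F′′′(0) = -27/2
The Taylor polynomial is Σ F^(k)(0)/k! · w^k.

-9*w^3/4 + 3*w^2/2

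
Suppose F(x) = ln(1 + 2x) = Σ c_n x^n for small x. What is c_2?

-2

Apply the Taylor formula c_k = f^(k)(a)/k!.
F(0) = 0
F′(0) = 2
F′′(0) = -4
Then c_k = F^(k)(0)/k! gives each Taylor coefficient.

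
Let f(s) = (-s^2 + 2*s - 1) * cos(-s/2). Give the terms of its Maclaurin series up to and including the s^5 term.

Multiply each power in the prefactor through the base expansion.
[s^0] = -1;  [s^1] = 2;  [s^2] = -7/8;  [s^3] = -1/4;  [s^4] = 47/384;  [s^5] = 1/192.

s^5/192 + 47*s^4/384 - s^3/4 - 7*s^2/8 + 2*s - 1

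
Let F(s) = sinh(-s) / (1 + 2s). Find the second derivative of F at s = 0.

4

Write out both Maclaurin series and multiply, keeping only the needed powers.
From the series, [s^2] F = 2; multiply by 2! = 2 to get 4.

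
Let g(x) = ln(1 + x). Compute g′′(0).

-1

The coefficient of x^2 in the expansion is -1/2, so g′′(0) = 2! * (-1/2) = -1.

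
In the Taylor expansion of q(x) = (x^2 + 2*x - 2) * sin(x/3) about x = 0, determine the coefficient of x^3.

28/81

Multiply each power in the prefactor through the base expansion.
q(0) = 0
q′(0) = -2/3
q′′(0) = 4/3
q′′′(0) = 56/27
So c_3 = q′′′(0)/3! = 28/81.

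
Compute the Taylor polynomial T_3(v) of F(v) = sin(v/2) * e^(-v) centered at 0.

11*v^3/48 - v^2/2 + v/2

Multiply the two series term by term and collect like powers.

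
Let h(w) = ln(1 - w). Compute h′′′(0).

Compute the successive derivatives at the expansion point and divide by k!.
The coefficient of w^3 in the expansion is -1/3, so h′′′(0) = 3! * (-1/3) = -2.

-2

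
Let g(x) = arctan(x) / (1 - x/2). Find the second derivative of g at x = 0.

Multiply the two series term by term and collect like powers.
The coefficient of x^2 in the expansion is 1/2, so g′′(0) = 2! * (1/2) = 1.

1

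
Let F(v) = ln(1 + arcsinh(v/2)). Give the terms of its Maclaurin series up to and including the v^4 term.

-v^4/192 + v^3/48 - v^2/8 + v/2

Plug the Maclaurin series of the inner function into that of the outer and collect terms.
[v^0] = 0;  [v^1] = 1/2;  [v^2] = -1/8;  [v^3] = 1/48;  [v^4] = -1/192.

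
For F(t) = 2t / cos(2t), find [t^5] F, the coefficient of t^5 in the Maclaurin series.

20/3

Write the quotient as an unknown series and match coefficients against numerator = denominator · series.
[t^0] = 0;  [t^1] = 2;  [t^2] = 0;  [t^3] = 4;  [t^4] = 0;  [t^5] = 20/3.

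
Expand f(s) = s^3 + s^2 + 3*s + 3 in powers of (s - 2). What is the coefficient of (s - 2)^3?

f(2) = 21
f′(2) = 19
f′′(2) = 14
f′′′(2) = 6
So c_3 = f′′′(2)/3! = 1.

1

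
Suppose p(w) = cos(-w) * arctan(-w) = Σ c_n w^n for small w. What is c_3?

Expand each factor separately, then convolve coefficients.

5/6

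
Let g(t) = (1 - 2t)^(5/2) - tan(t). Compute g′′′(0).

Add the two expansions coefficient-wise.
The coefficient of t^3 in the expansion is -17/6, so g′′′(0) = 3! * (-17/6) = -17.

-17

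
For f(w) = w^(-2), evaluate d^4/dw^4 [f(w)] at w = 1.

120

Differentiate repeatedly and evaluate at the center.
The coefficient of (w - 1)^4 in the expansion is 5, so f^(4)(1) = 4! * (5) = 120.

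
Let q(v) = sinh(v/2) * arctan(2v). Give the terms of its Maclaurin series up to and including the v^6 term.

3623*v^6/1152 - 31*v^4/24 + v^2

Multiply the two series term by term and collect like powers.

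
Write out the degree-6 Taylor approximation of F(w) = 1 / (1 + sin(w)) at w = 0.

17*w^6/45 - 61*w^5/120 + 2*w^4/3 - 5*w^3/6 + w^2 - w + 1

Expand as Σ (-1)^k u^k with u equal to the inner function's series.
[w^0] = 1;  [w^1] = -1;  [w^2] = 1;  [w^3] = -5/6;  [w^4] = 2/3;  [w^5] = -61/120;  [w^6] = 17/45.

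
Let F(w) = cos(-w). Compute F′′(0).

The coefficient of w^2 in the expansion is -1/2, so F′′(0) = 2! * (-1/2) = -1.

-1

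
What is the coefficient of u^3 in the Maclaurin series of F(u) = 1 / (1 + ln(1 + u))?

Write 1/(1+u) = 1 - u + u^2 - u^3 + ... and substitute the series for u.
F(0) = 1
F′(0) = -1
F′′(0) = 3
F′′′(0) = -14
The Taylor polynomial is Σ F^(k)(0)/k! · u^k.

-7/3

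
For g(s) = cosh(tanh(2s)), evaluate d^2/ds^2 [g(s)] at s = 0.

4

Let u equal the inner series; expand the outer function in u and truncate.
The coefficient of s^2 in the expansion is 2, so g′′(0) = 2! * (2) = 4.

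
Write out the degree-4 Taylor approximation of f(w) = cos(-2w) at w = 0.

f(0) = 1
f′(0) = 0
f′′(0) = -4
f′′′(0) = 0
f^(4)(0) = 16

2*w^4/3 - 2*w^2 + 1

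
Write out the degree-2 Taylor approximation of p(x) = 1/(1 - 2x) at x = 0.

4*x^2 + 2*x + 1

Compute the successive derivatives at the expansion point and divide by k!.
p(0) = 1
p′(0) = 2
p′′(0) = 8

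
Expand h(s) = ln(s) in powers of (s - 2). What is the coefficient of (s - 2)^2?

-1/8

h(2) = ln(2)
h′(2) = 1/2
h′′(2) = -1/4
The Taylor polynomial is Σ h^(k)(2)/k! · (s - 2)^k.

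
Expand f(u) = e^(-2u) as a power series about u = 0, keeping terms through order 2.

[u^0] = 1;  [u^1] = -2;  [u^2] = 2.

2*u^2 - 2*u + 1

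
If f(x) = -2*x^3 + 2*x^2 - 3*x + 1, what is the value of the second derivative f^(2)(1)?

-8

The coefficient of (x - 1)^2 in the expansion is -4, so f′′(1) = 2! * (-4) = -8.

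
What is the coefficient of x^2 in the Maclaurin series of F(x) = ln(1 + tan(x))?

-1/2

Substitute the inner expansion into the outer series and collect powers.
[x^0] = 0;  [x^1] = 1;  [x^2] = -1/2.
So c_2 = F′′(0)/2! = -1/2.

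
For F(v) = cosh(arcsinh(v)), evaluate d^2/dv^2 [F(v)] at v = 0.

Plug the Maclaurin series of the inner function into that of the outer and collect terms.
From the series, [v^2] F = 1/2; multiply by 2! = 2 to get 1.

1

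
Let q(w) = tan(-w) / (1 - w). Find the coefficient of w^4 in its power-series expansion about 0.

Multiply the two series term by term and collect like powers.
q(0) = 0
q′(0) = -1
q′′(0) = -2
q′′′(0) = -8
q^(4)(0) = -32
So c_4 = q^(4)(0)/4! = -4/3.

-4/3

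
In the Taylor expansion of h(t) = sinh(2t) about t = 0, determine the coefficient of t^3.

h(0) = 0
h′(0) = 2
h′′(0) = 0
h′′′(0) = 8
So c_3 = h′′′(0)/3! = 4/3.

4/3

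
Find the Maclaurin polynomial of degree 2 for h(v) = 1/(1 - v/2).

h(0) = 1
h′(0) = 1/2
h′′(0) = 1/2
Dividing each by k! gives the coefficients c_0, ..., c_2.

v^2/4 + v/2 + 1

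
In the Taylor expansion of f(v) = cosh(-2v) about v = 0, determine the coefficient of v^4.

Use the known series and substitute for the argument.
f(0) = 1
f′(0) = 0
f′′(0) = 4
f′′′(0) = 0
f^(4)(0) = 16
So c_4 = f^(4)(0)/4! = 2/3.

2/3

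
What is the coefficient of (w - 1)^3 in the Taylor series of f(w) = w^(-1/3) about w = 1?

f(1) = 1
f′(1) = -1/3
f′′(1) = 4/9
f′′′(1) = -28/27
So c_3 = f′′′(1)/3! = -14/81.

-14/81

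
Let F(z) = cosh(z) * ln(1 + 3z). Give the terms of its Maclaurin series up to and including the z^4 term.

Write out both Maclaurin series and multiply, keeping only the needed powers.
F(0) = 0
F′(0) = 3
F′′(0) = -9
F′′′(0) = 63
F^(4)(0) = -540
Then c_k = F^(k)(0)/k! gives each Taylor coefficient.

-45*z^4/2 + 21*z^3/2 - 9*z^2/2 + 3*z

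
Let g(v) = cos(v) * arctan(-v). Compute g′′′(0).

Take the Cauchy product of the two expansions.
The coefficient of v^3 in the expansion is 5/6, so g′′′(0) = 3! * (5/6) = 5.

5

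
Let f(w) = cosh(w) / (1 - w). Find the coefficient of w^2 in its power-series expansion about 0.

3/2

Write out both Maclaurin series and multiply, keeping only the needed powers.
f(0) = 1
f′(0) = 1
f′′(0) = 3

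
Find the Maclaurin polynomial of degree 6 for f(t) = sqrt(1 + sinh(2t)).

-2401*t^6/720 + 241*t^5/120 - 31*t^4/24 + 7*t^3/6 - t^2/2 + t + 1

Plug the Maclaurin series of the inner function into that of the outer and collect terms.
f(0) = 1
f′(0) = 1
f′′(0) = -1
f′′′(0) = 7
f^(4)(0) = -31
f^(5)(0) = 241
f^(6)(0) = -2401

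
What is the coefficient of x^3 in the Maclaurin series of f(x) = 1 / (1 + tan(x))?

Expand as Σ (-1)^k u^k with u equal to the inner function's series.
[x^0] = 1;  [x^1] = -1;  [x^2] = 1;  [x^3] = -4/3.

-4/3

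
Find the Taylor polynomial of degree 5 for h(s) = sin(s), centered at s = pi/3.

(s - pi/3)^5/240 + sqrt(3)*(s - pi/3)^4/48 - (s - pi/3)^3/12 - sqrt(3)*(s - pi/3)^2/4 + (s - pi/3)/2 + sqrt(3)/2

h(pi/3) = sqrt(3)/2
h′(pi/3) = 1/2
h′′(pi/3) = -sqrt(3)/2
h′′′(pi/3) = -1/2
h^(4)(pi/3) = sqrt(3)/2
h^(5)(pi/3) = 1/2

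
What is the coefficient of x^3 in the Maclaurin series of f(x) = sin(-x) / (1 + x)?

Expand each factor separately, then convolve coefficients.
f(0) = 0
f′(0) = -1
f′′(0) = 2
f′′′(0) = -5
So c_3 = f′′′(0)/3! = -5/6.

-5/6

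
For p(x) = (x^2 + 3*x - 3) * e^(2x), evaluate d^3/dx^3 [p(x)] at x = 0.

Distribute the polynomial across the series and collect like powers.
The coefficient of x^3 in the expansion is 4, so p′′′(0) = 3! * (4) = 24.

24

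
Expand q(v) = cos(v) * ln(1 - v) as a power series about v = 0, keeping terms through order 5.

Write out both Maclaurin series and multiply, keeping only the needed powers.
[v^0] = 0;  [v^1] = -1;  [v^2] = -1/2;  [v^3] = 1/6;  [v^4] = 0;  [v^5] = -3/40.

-3*v^5/40 + v^3/6 - v^2/2 - v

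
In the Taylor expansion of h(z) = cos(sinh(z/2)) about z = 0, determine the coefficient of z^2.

-1/8

Substitute the inner expansion into the outer series and collect powers.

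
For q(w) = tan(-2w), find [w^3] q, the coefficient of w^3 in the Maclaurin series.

-8/3

q(0) = 0
q′(0) = -2
q′′(0) = 0
q′′′(0) = -16
So c_3 = q′′′(0)/3! = -8/3.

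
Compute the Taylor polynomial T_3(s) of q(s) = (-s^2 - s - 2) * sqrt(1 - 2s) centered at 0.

Multiply each power in the prefactor through the base expansion.
q(0) = -2
q′(0) = 1
q′′(0) = 2
q′′′(0) = 15

5*s^3/2 + s^2 + s - 2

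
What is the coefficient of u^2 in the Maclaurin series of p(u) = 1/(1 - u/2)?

Differentiate repeatedly and evaluate at the center.

1/4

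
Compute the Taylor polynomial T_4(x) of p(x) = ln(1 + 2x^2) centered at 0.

-2*x^4 + 2*x^2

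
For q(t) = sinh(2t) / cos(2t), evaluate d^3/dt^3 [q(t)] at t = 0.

Divide the numerator series by the denominator series (power-series long division).
The coefficient of t^3 in the expansion is 16/3, so q′′′(0) = 3! * (16/3) = 32.

32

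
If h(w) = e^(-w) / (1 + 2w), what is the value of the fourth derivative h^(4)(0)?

633

Multiply the two series term by term and collect like powers.
The coefficient of w^4 in the expansion is 211/8, so h^(4)(0) = 4! * (211/8) = 633.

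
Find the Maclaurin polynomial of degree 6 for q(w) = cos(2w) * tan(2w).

Expand each factor separately, then convolve coefficients.
q(0) = 0
q′(0) = 2
q′′(0) = 0
q′′′(0) = -8
q^(4)(0) = 0
q^(5)(0) = 32
q^(6)(0) = 0
Then c_k = q^(k)(0)/k! gives each Taylor coefficient.

4*w^5/15 - 4*w^3/3 + 2*w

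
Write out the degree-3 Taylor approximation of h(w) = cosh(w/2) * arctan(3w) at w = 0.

Take the Cauchy product of the two expansions.
[w^0] = 0;  [w^1] = 3;  [w^2] = 0;  [w^3] = -69/8.

-69*w^3/8 + 3*w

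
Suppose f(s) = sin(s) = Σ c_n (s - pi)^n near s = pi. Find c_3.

Compute the successive derivatives at the expansion point and divide by k!.
f(pi) = 0
f′(pi) = -1
f′′(pi) = 0
f′′′(pi) = 1
The Taylor polynomial is Σ f^(k)(pi)/k! · (s - pi)^k.

1/6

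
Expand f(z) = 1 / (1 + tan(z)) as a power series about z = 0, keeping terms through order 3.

-4*z^3/3 + z^2 - z + 1

Expand as Σ (-1)^k u^k with u equal to the inner function's series.
[z^0] = 1;  [z^1] = -1;  [z^2] = 1;  [z^3] = -4/3.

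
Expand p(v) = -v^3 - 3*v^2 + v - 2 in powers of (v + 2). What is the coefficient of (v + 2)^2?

3

Apply the Taylor formula c_k = f^(k)(a)/k!.
p(-2) = -8
p′(-2) = 1
p′′(-2) = 6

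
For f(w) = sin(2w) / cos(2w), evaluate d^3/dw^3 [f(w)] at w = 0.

16

Write the quotient as an unknown series and match coefficients against numerator = denominator · series.
The coefficient of w^3 in the expansion is 8/3, so f′′′(0) = 3! * (8/3) = 16.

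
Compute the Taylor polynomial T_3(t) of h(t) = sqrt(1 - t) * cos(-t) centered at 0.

3*t^3/16 - 5*t^2/8 - t/2 + 1

Take the Cauchy product of the two expansions.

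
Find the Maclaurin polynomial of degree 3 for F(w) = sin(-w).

F(0) = 0
F′(0) = -1
F′′(0) = 0
F′′′(0) = 1

w^3/6 - w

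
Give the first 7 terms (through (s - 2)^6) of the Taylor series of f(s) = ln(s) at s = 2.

-(s - 2)^6/384 + (s - 2)^5/160 - (s - 2)^4/64 + (s - 2)^3/24 - (s - 2)^2/8 + (s - 2)/2 + ln(2)

f(2) = ln(2)
f′(2) = 1/2
f′′(2) = -1/4
f′′′(2) = 1/4
f^(4)(2) = -3/8
f^(5)(2) = 3/4
f^(6)(2) = -15/8
The Taylor polynomial is Σ f^(k)(2)/k! · (s - 2)^k.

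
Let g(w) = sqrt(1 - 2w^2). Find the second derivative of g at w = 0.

Differentiate repeatedly and evaluate at the center.
From the series, [w^2] g = -1; multiply by 2! = 2 to get -2.

-2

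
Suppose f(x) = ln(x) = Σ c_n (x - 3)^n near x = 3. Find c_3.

Compute the successive derivatives at the expansion point and divide by k!.

1/81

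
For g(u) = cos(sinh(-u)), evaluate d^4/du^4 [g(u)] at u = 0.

-3

Let u equal the inner series; expand the outer function in u and truncate.
The coefficient of u^4 in the expansion is -1/8, so g^(4)(0) = 4! * (-1/8) = -3.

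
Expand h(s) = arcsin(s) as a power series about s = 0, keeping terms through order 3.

s^3/6 + s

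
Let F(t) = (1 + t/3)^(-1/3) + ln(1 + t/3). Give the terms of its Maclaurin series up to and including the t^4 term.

Expand each term separately and add.
F(0) = 1
F′(0) = 2/9
F′′(0) = -5/81
F′′′(0) = 26/729
F^(4)(0) = -206/6561

-103*t^4/78732 + 13*t^3/2187 - 5*t^2/162 + 2*t/9 + 1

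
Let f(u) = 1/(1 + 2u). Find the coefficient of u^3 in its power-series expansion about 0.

-8

f(0) = 1
f′(0) = -2
f′′(0) = 8
f′′′(0) = -48
The Taylor polynomial is Σ f^(k)(0)/k! · u^k.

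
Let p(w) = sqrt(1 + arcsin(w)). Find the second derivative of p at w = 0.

Let u equal the inner series; expand the outer function in u and truncate.
The coefficient of w^2 in the expansion is -1/8, so p′′(0) = 2! * (-1/8) = -1/4.

-1/4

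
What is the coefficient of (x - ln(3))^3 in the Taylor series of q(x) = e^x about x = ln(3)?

1/2

[(x - ln(3))^0] = 3;  [(x - ln(3))^1] = 3;  [(x - ln(3))^2] = 3/2;  [(x - ln(3))^3] = 1/2.
So c_3 = q′′′(ln(3))/3! = 1/2.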